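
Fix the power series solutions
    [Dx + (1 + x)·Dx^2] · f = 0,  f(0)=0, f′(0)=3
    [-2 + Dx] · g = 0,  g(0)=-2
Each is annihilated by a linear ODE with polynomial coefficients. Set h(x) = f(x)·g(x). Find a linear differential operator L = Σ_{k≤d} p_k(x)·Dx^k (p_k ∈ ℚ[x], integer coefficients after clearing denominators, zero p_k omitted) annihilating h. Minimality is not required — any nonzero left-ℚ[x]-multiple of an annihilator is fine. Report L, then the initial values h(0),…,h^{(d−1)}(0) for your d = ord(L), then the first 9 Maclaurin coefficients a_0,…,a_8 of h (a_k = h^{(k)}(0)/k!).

L = (2 + 4·x) + (-3 - 4·x)·Dx + (1 + x)·Dx^2  (order 2).
h: a_k = 0, -6, -9, -8, -9/2, -11/5, -2/3, -34/105, 1/60, …
ICs: h(0) = 0, h′(0) = -6.

f: a_k = 0, 3, -3/2, 1, -3/4, 3/5, -1/2, 3/7, -3/8, …
g: a_k = -2, -4, -4, -8/3, -4/3, -8/15, -8/45, -16/315, -4/315, …
h₀=f·g: eliminate ⇒ L₀, order ≤ 2·1.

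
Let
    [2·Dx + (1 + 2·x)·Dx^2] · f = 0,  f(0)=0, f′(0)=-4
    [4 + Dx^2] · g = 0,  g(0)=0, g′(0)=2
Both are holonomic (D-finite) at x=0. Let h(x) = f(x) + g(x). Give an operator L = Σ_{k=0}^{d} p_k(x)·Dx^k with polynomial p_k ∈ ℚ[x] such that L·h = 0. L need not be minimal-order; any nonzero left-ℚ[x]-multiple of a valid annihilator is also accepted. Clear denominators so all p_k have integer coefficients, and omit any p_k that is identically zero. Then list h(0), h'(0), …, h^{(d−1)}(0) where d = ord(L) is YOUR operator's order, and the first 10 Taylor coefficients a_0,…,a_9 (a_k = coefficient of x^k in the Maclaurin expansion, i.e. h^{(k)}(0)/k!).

f: a_k = 0, -4, 4, -16/3, 8, -64/5, 64/3, -256/7, 64, -1024/9, …
g: a_k = 0, 2, 0, -4/3, 0, 4/15, 0, -8/315, 0, 4/2835, …
h₀=f+g: left-lcm gives L₀, ord ≤ 4.
L = (56 + 32·x + 32·x^2)·Dx + (12 + 40·x + 48·x^2 + 32·x^3)·Dx^2 + (14 + 8·x + 8·x^2)·Dx^3 + (3 + 10·x + 12·x^2 + 8·x^3)·Dx^4  (order 4).
h: a_k = 0, -2, 4, -20/3, 8, -188/15, 64/3, -11528/315, 64, -322556/2835, …
ICs: h(0) = 0, h′(0) = -2, h′′(0) = 8, h′′′(0) = -40.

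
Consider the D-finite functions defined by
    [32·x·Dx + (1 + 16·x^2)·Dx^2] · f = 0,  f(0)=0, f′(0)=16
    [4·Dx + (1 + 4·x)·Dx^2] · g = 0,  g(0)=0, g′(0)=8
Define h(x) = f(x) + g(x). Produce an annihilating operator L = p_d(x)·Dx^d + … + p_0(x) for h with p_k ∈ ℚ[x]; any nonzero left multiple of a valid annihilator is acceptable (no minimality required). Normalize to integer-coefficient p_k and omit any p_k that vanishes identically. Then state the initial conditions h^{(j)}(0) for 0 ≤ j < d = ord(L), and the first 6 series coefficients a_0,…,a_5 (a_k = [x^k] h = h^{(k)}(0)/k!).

L = (-32 - 384·x + 1536·x^2 + 2048·x^3)·Dx + (-16 - 64·x + 3072·x^3 + 4096·x^4)·Dx^2 + (-1 + 4·x + 32·x^2 + 128·x^3 + 768·x^4 + 1024·x^5)·Dx^3  (order 3).
h: a_k = 0, 24, -16, -128/3, -128, 6144/5, …
ICs: h(0) = 0, h′(0) = 24, h′′(0) = -32.

f: a_k = 0, 16, 0, -256/3, 0, 4096/5, …
g: a_k = 0, 8, -16, 128/3, -128, 2048/5, …
Weyl lclm of L_f,L_g ⇒ L₀ (ord ≤ 4).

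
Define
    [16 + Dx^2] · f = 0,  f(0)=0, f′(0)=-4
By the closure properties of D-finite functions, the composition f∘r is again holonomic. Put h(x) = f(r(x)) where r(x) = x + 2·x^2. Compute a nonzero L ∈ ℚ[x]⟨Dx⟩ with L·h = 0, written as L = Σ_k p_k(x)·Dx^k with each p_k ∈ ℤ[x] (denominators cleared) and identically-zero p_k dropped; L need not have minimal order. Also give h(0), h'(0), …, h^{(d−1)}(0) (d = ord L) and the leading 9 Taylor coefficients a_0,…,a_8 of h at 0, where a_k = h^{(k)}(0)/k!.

L = (16 + 192·x + 768·x^2 + 1024·x^3) - 4·Dx + (1 + 4·x)·Dx^2  (order 2).
h: a_k = 0, -4, -8, 32/3, 64, 1792/15, 0, -106496/315, -28672/45, …
ICs: h(0) = 0, h′(0) = -4.

f: a_k = 0, -4, 0, 32/3, 0, -128/15, 0, 1024/315, 0, …
L₀ from L_f via x↦r, Dx↦r'^{-1}Dx.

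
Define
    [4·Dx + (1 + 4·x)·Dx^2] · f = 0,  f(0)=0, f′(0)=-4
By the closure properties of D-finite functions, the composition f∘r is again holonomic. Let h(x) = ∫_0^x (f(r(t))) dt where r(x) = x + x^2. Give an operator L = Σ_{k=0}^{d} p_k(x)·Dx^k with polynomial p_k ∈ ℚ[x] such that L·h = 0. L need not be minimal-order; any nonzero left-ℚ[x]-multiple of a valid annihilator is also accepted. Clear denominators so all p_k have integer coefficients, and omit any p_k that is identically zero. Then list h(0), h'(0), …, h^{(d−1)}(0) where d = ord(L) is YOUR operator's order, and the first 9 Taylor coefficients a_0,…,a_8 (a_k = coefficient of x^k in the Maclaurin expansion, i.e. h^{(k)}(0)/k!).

L = 2·Dx^2 + (1 + 2·x)·Dx^3  (order 3).
h: a_k = 0, 0, -2, 4/3, -4/3, 8/5, -32/15, 64/21, -32/7, …
ICs: h(0) = 0, h′(0) = 0, h′′(0) = -4.

f: a_k = 0, -4, 8, -64/3, 64, -1024/5, 2048/3, -16384/7, 8192, …
f∘r: x↦r, Dx↦Dx/r' in L_f ⇒ L₀.
h=∫h₀ ⇒ L = L₀·Dx.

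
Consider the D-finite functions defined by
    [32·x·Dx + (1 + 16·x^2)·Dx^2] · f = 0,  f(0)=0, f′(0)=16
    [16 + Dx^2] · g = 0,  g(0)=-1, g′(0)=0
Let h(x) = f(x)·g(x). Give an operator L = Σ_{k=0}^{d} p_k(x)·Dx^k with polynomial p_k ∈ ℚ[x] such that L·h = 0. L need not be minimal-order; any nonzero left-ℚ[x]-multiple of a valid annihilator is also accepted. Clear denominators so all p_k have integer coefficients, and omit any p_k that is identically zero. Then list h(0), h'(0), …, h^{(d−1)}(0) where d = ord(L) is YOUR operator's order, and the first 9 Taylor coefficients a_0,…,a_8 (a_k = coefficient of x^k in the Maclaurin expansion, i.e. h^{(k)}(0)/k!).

L = (1280 + 53248·x^2 + 360448·x^4 + 2097152·x^6 + 8388608·x^8) + (1536·x + 40960·x^3 + 393216·x^5 + 2097152·x^7)·Dx + (96 + 4096·x^2 + 36864·x^4 + 262144·x^6 + 1048576·x^8)·Dx^2 + (96·x + 2560·x^3 + 24576·x^5 + 131072·x^7)·Dx^3 + (1 + 48·x^2 + 896·x^4 + 8192·x^6 + 32768·x^8)·Dx^4  (order 4).
h: a_k = 0, -16, 0, 640/3, 0, -25088/15, 0, 5328896/315, 0, …
ICs: h(0) = 0, h′(0) = -16, h′′(0) = 0, h′′′(0) = 1280.

f: a_k = 0, 16, 0, -256/3, 0, 4096/5, 0, -65536/7, 0, …
g: a_k = -1, 0, 8, 0, -32/3, 0, 256/45, 0, -512/315, …
h₀=f·g: eliminate ⇒ L₀, order ≤ 2·2.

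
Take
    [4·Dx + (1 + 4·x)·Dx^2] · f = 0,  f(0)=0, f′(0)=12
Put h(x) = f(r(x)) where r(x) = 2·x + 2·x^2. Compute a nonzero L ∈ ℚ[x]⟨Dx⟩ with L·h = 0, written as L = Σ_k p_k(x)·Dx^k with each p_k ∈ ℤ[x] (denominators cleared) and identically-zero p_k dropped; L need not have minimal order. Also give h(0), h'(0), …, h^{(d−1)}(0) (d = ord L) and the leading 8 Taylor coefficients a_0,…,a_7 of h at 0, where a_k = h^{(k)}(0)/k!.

f: a_k = 0, 12, -24, 64, -192, 3072/5, -2048, 49152/7, …
h₀=f(r): pull back L_f along r ⇒ L₀.
L = (6 + 16·x + 16·x^2)·Dx + (1 + 10·x + 24·x^2 + 16·x^3)·Dx^2  (order 2).
h: a_k = 0, 24, -72, 320, -1632, 44544/5, -50688, 2076672/7, …
ICs: h(0) = 0, h′(0) = 24.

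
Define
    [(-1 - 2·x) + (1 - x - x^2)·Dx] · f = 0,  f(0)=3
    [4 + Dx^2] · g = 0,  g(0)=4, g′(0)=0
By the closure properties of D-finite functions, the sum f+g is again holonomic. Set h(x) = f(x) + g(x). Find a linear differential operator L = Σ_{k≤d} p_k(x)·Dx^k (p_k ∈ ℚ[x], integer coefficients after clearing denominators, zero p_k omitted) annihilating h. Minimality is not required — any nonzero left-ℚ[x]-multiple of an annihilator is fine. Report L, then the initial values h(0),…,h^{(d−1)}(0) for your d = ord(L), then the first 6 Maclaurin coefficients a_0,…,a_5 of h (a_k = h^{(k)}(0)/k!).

L = (44 + 96·x + 32·x^2 + 48·x^3 + 40·x^4 + 16·x^5) + (-16 + 20·x + 8·x^2 - 16·x^3 + 12·x^4 + 24·x^5 + 8·x^6)·Dx + (11 + 24·x + 8·x^2 + 12·x^3 + 10·x^4 + 4·x^5)·Dx^2 + (-4 + 5·x + 2·x^2 - 4·x^3 + 3·x^4 + 6·x^5 + 2·x^6)·Dx^3  (order 3).
h: a_k = 7, 3, -2, 9, 53/3, 24, …
ICs: h(0) = 7, h′(0) = 3, h′′(0) = -4.

f: a_k = 3, 3, 6, 9, 15, 24, …
g: a_k = 4, 0, -8, 0, 8/3, 0, …
f+g: L₀ = lclm(L_f,L_g), ord ≤ 1+2.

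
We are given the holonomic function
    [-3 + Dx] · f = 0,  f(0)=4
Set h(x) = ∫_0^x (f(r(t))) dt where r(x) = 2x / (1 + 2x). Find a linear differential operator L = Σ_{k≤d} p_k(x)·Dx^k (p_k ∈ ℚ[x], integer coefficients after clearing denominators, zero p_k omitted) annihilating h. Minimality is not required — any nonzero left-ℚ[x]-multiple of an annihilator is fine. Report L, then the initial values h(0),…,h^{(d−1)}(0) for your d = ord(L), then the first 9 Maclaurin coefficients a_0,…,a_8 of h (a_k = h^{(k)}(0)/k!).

L = -6·Dx + (1 + 4·x + 4·x^2)·Dx^2  (order 2).
h: a_k = 0, 4, 12, 8, -12, 24/5, 56/5, -1104/35, 1644/35, …
ICs: h(0) = 0, h′(0) = 4.

f: a_k = 4, 12, 18, 18, 27/2, 81/10, 81/20, 243/140, 729/1120, …
Substitute x→r, Dx→(1/r')Dx; clear ⇒ L₀.
h=∫h₀ ⇒ L = L₀·Dx.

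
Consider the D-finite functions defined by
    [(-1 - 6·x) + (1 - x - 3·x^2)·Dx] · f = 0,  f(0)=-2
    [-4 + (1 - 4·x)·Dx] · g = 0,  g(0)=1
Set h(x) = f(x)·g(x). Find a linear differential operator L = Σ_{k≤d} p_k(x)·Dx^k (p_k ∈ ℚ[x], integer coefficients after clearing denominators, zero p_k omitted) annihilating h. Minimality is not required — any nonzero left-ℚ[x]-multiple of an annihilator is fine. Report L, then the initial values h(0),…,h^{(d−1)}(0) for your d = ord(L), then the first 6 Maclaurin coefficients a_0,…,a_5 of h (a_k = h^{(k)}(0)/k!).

L = (-5 + 2·x + 36·x^2) + (1 - 5·x + x^2 + 12·x^3)·Dx  (order 1).
h: a_k = -2, -10, -48, -206, -862, -3528, …
ICs: h(0) = -2.

f: a_k = -2, -2, -8, -14, -38, -80, …
g: a_k = 1, 4, 16, 64, 256, 1024, …
L₀ := L_f ⊗_s L_g (sym. prod.), ord ≤ 1.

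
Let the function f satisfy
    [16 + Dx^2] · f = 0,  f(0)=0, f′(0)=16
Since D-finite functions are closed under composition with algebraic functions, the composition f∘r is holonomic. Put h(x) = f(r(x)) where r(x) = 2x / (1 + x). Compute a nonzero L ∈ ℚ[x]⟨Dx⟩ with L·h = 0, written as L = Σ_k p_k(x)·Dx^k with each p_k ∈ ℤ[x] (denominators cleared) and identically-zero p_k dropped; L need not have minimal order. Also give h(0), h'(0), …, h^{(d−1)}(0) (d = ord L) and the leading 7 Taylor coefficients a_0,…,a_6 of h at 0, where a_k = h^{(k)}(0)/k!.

f: a_k = 0, 16, 0, -128/3, 0, 512/15, 0, …
L₀ from L_f via x↦r, Dx↦r'^{-1}Dx.
L = 64 + (2 + 6·x + 6·x^2 + 2·x^3)·Dx + (1 + 4·x + 6·x^2 + 4·x^3 + x^4)·Dx^2  (order 2).
h: a_k = 0, 32, -32, -928/3, 992, -13856/15, -2080, …
ICs: h(0) = 0, h′(0) = 32.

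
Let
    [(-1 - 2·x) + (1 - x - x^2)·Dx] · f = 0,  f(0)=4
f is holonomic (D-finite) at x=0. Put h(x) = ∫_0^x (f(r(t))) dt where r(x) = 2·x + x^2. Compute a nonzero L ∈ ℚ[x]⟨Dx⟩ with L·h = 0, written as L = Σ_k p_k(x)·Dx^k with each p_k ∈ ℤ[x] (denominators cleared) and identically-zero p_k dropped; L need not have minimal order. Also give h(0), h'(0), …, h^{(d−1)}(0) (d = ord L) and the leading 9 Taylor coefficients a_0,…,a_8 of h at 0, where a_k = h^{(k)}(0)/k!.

L = (2 + 10·x + 12·x^2 + 4·x^3)·Dx + (-1 + 2·x + 5·x^2 + 4·x^3 + x^4)·Dx^2  (order 2).
h: a_k = 0, 4, 4, 12, 32, 472/5, 868/3, 6380/7, 2932, …
ICs: h(0) = 0, h′(0) = 4.

f: a_k = 4, 4, 8, 12, 20, 32, 52, 84, 136, …
Substitute x→r, Dx→(1/r')Dx; clear ⇒ L₀.
∫: right-multiply L₀ by Dx.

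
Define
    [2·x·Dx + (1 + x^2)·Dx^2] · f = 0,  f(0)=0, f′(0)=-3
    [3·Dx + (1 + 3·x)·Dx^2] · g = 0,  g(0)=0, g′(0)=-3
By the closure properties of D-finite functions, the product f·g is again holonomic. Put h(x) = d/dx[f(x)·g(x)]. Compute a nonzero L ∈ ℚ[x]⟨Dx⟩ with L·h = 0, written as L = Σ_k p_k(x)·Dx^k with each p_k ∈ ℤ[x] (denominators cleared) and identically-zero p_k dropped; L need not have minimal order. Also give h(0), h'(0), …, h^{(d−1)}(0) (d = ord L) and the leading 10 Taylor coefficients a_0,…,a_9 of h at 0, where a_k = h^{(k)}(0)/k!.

f: a_k = 0, -3, 0, 1, 0, -3/5, 0, 3/7, 0, -1/3, …
g: a_k = 0, -3, 9/2, -9, 81/4, -243/5, 243/2, -2187/7, 6561/8, -2187, …
h₀=f·g: eliminate ⇒ L₀, order ≤ 2·2.
Derive L from L₀ (diff closure).
L = (264 + 1260·x + 1008·x^2 + 3420·x^3 + 3240·x^4 + 4212·x^5 + 324·x^7) + (178 + 660·x + 3828·x^2 + 7308·x^3 + 12960·x^4 + 10044·x^5 + 11340·x^6 + 324·x^7 + 1134·x^8)·Dx + (132 + 608·x + 1728·x^2 + 4568·x^3 + 6456·x^4 + 8856·x^5 + 5184·x^6 + 5544·x^7 + 324·x^8 + 648·x^9)·Dx^2 + (13 + 102·x + 341·x^2 + 744·x^3 + 1138·x^4 + 1236·x^5 + 1386·x^6 + 648·x^7 + 657·x^8 + 54·x^9 + 81·x^10)·Dx^3  (order 3).
h: a_k = 0, 18, -81/2, 96, -1125/4, 4158/5, -48573/20, 35712/5, -5919723/280, 2196206/35, …
ICs: h(0) = 0, h′(0) = 18, h′′(0) = -81.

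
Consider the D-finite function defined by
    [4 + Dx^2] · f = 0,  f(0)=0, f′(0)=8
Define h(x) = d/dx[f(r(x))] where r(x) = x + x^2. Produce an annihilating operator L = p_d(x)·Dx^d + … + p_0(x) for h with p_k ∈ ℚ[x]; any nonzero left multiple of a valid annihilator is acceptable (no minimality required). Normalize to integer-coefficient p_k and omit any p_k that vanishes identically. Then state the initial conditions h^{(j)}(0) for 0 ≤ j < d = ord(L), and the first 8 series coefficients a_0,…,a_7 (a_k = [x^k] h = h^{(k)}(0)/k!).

f: a_k = 0, 8, 0, -16/3, 0, 16/15, 0, -32/315, …
L₀ from L_f via x↦r, Dx↦r'^{-1}Dx.
h₀' ⇒ L via d/dx closure of L₀.
L = (16 + 32·x + 96·x^2 + 128·x^3 + 64·x^4) + (-6 - 12·x)·Dx + (1 + 4·x + 4·x^2)·Dx^2  (order 2).
h: a_k = 8, 16, -16, -64, -224/3, 0, 3328/45, 3584/45, …
ICs: h(0) = 8, h′(0) = 16.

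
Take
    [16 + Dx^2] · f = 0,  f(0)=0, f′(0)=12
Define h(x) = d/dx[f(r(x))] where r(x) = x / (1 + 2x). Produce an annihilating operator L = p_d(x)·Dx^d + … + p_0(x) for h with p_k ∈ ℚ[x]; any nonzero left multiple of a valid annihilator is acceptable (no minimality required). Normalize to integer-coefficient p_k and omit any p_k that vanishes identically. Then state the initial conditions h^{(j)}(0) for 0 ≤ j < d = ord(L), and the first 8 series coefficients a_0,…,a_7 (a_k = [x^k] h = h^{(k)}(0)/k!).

f: a_k = 0, 12, 0, -32, 0, 128/5, 0, -1024/105, …
L₀ from L_f via x↦r, Dx↦r'^{-1}Dx.
Differentiate: ansatz ord ≤ ord L₀ ⇒ L.
L = (40 + 96·x + 96·x^2) + (12 + 72·x + 144·x^2 + 96·x^3)·Dx + (1 + 8·x + 24·x^2 + 32·x^3 + 16·x^4)·Dx^2  (order 2).
h: a_k = 12, -48, 48, 384, -2752, 11520, -565504/15, 1552384/15, …
ICs: h(0) = 12, h′(0) = -48.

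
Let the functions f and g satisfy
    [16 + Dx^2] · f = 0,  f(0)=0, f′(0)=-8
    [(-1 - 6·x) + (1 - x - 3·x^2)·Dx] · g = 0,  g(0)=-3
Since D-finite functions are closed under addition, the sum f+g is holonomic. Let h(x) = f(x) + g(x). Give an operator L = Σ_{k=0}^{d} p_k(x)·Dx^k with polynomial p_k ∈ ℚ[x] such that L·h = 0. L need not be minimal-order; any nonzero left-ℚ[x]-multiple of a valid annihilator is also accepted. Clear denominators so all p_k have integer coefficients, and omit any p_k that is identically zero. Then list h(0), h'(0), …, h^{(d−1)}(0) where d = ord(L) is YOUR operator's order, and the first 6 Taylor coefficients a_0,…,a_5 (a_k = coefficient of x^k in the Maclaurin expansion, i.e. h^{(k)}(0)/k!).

L = (-464 - 2816·x - 416·x^2 - 2112·x^3 - 5760·x^4 - 6912·x^5) + (192 - 304·x - 672·x^2 + 1312·x^3 + 1008·x^4 - 3456·x^5 - 3456·x^6)·Dx + (-29 - 176·x - 26·x^2 - 132·x^3 - 360·x^4 - 432·x^5)·Dx^2 + (12 - 19·x - 42·x^2 + 82·x^3 + 63·x^4 - 216·x^5 - 216·x^6)·Dx^3  (order 3).
h: a_k = -3, -11, -12, 1/3, -57, -2056/15, …
ICs: h(0) = -3, h′(0) = -11, h′′(0) = -24.

f: a_k = 0, -8, 0, 64/3, 0, -256/15, …
g: a_k = -3, -3, -12, -21, -57, -120, …
Sum ⇒ L₀ = lclm(L_f,L_g) in ℚ(x)⟨Dx⟩.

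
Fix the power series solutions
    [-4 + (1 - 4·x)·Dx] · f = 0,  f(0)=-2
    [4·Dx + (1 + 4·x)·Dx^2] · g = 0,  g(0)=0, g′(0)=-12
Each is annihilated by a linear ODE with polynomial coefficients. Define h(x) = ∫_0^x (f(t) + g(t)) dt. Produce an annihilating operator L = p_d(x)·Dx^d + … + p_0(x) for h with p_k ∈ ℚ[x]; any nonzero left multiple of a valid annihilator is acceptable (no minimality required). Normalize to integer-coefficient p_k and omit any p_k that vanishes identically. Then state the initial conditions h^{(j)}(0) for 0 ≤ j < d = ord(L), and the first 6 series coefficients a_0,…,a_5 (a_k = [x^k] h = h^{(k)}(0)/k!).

f: a_k = -2, -8, -32, -128, -512, -2048, …
g: a_k = 0, -12, 24, -64, 192, -3072/5, …
h₀=f+g: left-lcm gives L₀, ord ≤ 3.
h=∫₀ˣh₀: take L = L₀·Dx.
L = (160 + 128·x)·Dx^2 + (16 + 256·x + 256·x^2)·Dx^3 + (-3 - 4·x + 48·x^2 + 64·x^3)·Dx^4  (order 4).
h: a_k = 0, -2, -10, -8/3, -48, -64, …
ICs: h(0) = 0, h′(0) = -2, h′′(0) = -20, h′′′(0) = -16.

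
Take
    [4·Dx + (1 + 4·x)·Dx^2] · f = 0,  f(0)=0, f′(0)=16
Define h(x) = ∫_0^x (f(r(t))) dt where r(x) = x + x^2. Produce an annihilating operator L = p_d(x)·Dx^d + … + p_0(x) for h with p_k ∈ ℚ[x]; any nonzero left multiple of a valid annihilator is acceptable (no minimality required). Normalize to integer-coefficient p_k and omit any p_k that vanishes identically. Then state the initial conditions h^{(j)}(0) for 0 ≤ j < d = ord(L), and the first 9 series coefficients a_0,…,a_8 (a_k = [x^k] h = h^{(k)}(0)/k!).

f: a_k = 0, 16, -32, 256/3, -256, 4096/5, -8192/3, 65536/7, -32768, …
L₀ from L_f via x↦r, Dx↦r'^{-1}Dx.
h=∫h₀ ⇒ L = L₀·Dx.
L = 2·Dx^2 + (1 + 2·x)·Dx^3  (order 3).
h: a_k = 0, 0, 8, -16/3, 16/3, -32/5, 128/15, -256/21, 128/7, …
ICs: h(0) = 0, h′(0) = 0, h′′(0) = 16.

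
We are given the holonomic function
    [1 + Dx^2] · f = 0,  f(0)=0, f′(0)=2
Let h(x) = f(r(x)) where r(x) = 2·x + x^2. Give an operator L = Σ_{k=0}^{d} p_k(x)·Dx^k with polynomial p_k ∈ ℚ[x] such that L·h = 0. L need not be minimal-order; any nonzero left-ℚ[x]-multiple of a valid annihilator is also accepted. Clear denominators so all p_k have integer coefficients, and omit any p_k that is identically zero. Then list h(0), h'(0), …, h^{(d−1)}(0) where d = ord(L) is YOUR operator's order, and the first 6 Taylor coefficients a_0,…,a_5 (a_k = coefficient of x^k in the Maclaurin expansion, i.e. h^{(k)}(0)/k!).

L = (4 + 12·x + 12·x^2 + 4·x^3) - Dx + (1 + x)·Dx^2  (order 2).
h: a_k = 0, 4, 2, -8/3, -4, -22/15, …
ICs: h(0) = 0, h′(0) = 4.

f: a_k = 0, 2, 0, -1/3, 0, 1/60, …
f∘r: x↦r, Dx↦Dx/r' in L_f ⇒ L₀.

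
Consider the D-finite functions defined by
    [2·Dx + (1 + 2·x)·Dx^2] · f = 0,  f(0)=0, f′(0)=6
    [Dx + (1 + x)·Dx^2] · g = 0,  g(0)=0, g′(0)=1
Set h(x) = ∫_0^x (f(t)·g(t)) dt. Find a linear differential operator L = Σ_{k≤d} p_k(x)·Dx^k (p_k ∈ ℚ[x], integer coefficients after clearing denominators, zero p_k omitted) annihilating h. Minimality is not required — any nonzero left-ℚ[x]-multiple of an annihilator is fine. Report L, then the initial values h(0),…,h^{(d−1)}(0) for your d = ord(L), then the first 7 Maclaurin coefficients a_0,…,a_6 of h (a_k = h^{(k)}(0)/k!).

L = (20 + 48·x + 32·x^2)·Dx^2 + (66 + 268·x + 360·x^2 + 160·x^3)·Dx^3 + (32 + 180·x + 372·x^2 + 336·x^3 + 112·x^4)·Dx^4 + (3 + 22·x + 63·x^2 + 88·x^3 + 60·x^4 + 16·x^5)·Dx^5  (order 5).
h: a_k = 0, 0, 0, 2, -9/4, 13/5, -13/4, …
ICs: h(0) = 0, h′(0) = 0, h′′(0) = 0, h′′′(0) = 12, h′′′′(0) = -54.

f: a_k = 0, 6, -6, 8, -12, 96/5, -32, …
g: a_k = 0, 1, -1/2, 1/3, -1/4, 1/5, -1/6, …
L₀ := L_f ⊗_s L_g (sym. prod.), ord ≤ 4.
∫: right-multiply L₀ by Dx.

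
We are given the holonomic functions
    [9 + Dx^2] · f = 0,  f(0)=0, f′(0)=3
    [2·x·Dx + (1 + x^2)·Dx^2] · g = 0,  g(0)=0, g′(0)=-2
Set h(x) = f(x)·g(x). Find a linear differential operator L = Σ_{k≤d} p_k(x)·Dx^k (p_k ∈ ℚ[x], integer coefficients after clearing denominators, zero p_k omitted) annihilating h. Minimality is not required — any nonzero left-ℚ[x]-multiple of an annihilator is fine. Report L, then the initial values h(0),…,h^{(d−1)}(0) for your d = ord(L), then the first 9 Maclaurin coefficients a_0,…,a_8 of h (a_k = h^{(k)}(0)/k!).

L = (1170 + 3834·x^2 + 4779·x^4 + 2916·x^6 + 729·x^8) + (396·x + 1044·x^3 + 972·x^5 + 324·x^7)·Dx + (220 + 768·x^2 + 1026·x^4 + 648·x^6 + 162·x^8)·Dx^2 + (44·x + 116·x^3 + 108·x^5 + 36·x^7)·Dx^3 + (10 + 38·x^2 + 55·x^4 + 36·x^6 + 9·x^8)·Dx^4  (order 4).
h: a_k = 0, 0, -6, 0, 11, 0, -33/4, 0, 39/8, …
ICs: h(0) = 0, h′(0) = 0, h′′(0) = -12, h′′′(0) = 0.

f: a_k = 0, 3, 0, -9/2, 0, 81/40, 0, -243/560, 0, …
g: a_k = 0, -2, 0, 2/3, 0, -2/5, 0, 2/7, 0, …
f·g: L₀ = L_f ⊗_s L_g, ord ≤ 2·2.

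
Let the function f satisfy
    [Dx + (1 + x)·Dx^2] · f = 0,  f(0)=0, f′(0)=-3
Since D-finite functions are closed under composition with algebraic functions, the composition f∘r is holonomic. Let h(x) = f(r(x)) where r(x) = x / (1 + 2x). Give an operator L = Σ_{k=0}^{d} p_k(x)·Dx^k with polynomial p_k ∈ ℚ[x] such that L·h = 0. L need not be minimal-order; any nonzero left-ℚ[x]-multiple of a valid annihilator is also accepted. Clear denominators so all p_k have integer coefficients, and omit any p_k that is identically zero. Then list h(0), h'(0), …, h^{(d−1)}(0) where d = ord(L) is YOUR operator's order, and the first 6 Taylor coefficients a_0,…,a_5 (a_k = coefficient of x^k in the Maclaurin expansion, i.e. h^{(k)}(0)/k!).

f: a_k = 0, -3, 3/2, -1, 3/4, -3/5, …
Substitute x→r, Dx→(1/r')Dx; clear ⇒ L₀.
L = (5 + 12·x)·Dx + (1 + 5·x + 6·x^2)·Dx^2  (order 2).
h: a_k = 0, -3, 15/2, -19, 195/4, -633/5, …
ICs: h(0) = 0, h′(0) = -3.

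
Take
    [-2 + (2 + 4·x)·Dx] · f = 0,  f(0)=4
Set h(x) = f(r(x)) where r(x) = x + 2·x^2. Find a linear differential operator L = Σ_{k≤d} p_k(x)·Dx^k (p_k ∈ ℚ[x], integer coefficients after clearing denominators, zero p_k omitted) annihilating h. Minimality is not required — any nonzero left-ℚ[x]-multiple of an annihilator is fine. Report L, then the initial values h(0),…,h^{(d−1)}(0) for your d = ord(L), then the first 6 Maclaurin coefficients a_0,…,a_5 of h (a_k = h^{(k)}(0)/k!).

L = (-1 - 4·x) + (1 + 2·x + 4·x^2)·Dx  (order 1).
h: a_k = 4, 4, 6, -6, 3/2, 15/2, …
ICs: h(0) = 4.

f: a_k = 4, 4, -2, 2, -5/2, 7/2, …
Change of var in L_f (x↦r) gives L₀.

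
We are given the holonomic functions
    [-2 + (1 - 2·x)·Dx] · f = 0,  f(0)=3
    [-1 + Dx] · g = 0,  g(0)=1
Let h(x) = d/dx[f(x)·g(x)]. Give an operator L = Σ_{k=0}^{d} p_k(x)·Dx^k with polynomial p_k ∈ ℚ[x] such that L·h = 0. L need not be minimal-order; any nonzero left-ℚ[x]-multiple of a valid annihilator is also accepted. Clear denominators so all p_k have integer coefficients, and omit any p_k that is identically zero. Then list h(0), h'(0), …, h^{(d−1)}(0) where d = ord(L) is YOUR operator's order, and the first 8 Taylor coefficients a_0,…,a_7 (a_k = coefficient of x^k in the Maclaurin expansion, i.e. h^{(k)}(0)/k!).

L = (13 - 12·x + 4·x^2) + (-3 + 8·x - 4·x^2)·Dx  (order 1).
h: a_k = 9, 39, 237/2, 633/2, 6331/8, 75973/40, 354541/80, 17017969/1680, …
ICs: h(0) = 9.

f: a_k = 3, 6, 12, 24, 48, 96, 192, 384, …
g: a_k = 1, 1, 1/2, 1/6, 1/24, 1/120, 1/720, 1/5040, …
h₀=f·g: eliminate ⇒ L₀, order ≤ 1·1.
h=h₀': d/dx-closure on L₀ ⇒ L.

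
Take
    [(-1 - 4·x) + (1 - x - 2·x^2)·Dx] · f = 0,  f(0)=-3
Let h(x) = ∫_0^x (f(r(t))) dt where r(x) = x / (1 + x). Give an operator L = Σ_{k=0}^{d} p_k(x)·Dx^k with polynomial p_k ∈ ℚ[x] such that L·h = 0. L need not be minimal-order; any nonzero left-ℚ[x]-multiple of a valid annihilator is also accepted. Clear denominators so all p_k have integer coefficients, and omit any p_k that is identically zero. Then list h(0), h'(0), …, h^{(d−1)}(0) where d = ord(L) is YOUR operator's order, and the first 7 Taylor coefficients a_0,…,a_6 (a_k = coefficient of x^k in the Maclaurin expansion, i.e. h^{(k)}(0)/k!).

f: a_k = -3, -3, -9, -15, -33, -63, -129, …
h₀=f(r): pull back L_f along r ⇒ L₀.
∫: right-multiply L₀ by Dx.
L = (1 + 5·x)·Dx + (-1 - 2·x + x^2 + 2·x^3)·Dx^2  (order 2).
h: a_k = 0, -3, -3/2, -2, 0, -12/5, 2, …
ICs: h(0) = 0, h′(0) = -3.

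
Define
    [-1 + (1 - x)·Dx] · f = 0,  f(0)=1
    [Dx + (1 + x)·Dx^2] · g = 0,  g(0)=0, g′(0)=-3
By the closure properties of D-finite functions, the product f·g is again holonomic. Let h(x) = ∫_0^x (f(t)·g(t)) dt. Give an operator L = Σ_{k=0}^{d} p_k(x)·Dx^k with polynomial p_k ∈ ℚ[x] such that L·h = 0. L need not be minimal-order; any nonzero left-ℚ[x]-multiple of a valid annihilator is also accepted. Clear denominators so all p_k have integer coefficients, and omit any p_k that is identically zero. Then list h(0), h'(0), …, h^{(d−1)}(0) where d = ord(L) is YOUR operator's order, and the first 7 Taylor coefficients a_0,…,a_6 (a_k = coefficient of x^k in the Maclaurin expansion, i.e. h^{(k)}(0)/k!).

f: a_k = 1, 1, 1, 1, 1, 1, 1, …
g: a_k = 0, -3, 3/2, -1, 3/4, -3/5, 1/2, …
f·g: L₀ = L_f ⊗_s L_g, ord ≤ 1·2.
h=∫h₀ ⇒ L = L₀·Dx.
L = Dx + (1 + 3·x)·Dx^2 + (-1 + x^2)·Dx^3  (order 3).
h: a_k = 0, 0, -3/2, -1/2, -5/8, -7/20, -47/120, …
ICs: h(0) = 0, h′(0) = 0, h′′(0) = -3.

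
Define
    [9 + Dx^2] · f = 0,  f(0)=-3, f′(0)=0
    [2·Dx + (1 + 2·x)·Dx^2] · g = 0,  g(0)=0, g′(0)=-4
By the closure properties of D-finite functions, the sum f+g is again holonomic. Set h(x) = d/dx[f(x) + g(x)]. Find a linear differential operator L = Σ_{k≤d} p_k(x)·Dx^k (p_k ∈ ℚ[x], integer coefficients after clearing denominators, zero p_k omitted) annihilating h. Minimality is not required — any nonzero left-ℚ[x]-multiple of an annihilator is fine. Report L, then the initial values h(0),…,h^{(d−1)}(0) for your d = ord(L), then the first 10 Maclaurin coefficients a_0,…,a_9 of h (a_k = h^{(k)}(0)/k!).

L = (594 + 648·x + 648·x^2) + (153 + 630·x + 972·x^2 + 648·x^3)·Dx + (66 + 72·x + 72·x^2)·Dx^2 + (17 + 70·x + 108·x^2 + 72·x^3)·Dx^3  (order 3).
h: a_k = -4, 35, -16, -17/2, -64, 5849/40, -256, 284533/560, -1024, 9177227/4480, …
ICs: h(0) = -4, h′(0) = 35, h′′(0) = -32.

f: a_k = -3, 0, 27/2, 0, -81/8, 0, 243/80, 0, -2187/4480, 0, …
g: a_k = 0, -4, 4, -16/3, 8, -64/5, 64/3, -256/7, 64, -1024/9, …
f+g: L₀ = lclm(L_f,L_g), ord ≤ 2+2.
Derive L from L₀ (diff closure).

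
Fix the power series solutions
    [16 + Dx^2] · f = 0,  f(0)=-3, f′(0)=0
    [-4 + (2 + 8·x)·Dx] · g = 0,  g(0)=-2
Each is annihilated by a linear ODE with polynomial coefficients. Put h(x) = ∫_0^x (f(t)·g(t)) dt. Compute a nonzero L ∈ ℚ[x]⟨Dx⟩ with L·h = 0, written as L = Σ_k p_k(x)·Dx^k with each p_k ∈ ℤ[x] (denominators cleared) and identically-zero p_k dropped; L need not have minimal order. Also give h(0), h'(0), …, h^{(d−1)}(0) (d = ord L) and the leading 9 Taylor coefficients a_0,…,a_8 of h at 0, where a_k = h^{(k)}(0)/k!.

f: a_k = -3, 0, 24, 0, -32, 0, 256/15, 0, -512/105, …
g: a_k = -2, -4, 4, -8, 20, -56, 168, -528, 1716, …
f·g: L₀ = L_f ⊗_s L_g, ord ≤ 2·1.
h=∫h₀ ⇒ L = L₀·Dx.
L = (28 + 128·x + 256·x^2)·Dx + (-4 - 16·x)·Dx^2 + (1 + 8·x + 16·x^2)·Dx^3  (order 3).
h: a_k = 0, 6, 6, -20, -18, 20, 52/3, -2792/105, 802/15, …
ICs: h(0) = 0, h′(0) = 6, h′′(0) = 12.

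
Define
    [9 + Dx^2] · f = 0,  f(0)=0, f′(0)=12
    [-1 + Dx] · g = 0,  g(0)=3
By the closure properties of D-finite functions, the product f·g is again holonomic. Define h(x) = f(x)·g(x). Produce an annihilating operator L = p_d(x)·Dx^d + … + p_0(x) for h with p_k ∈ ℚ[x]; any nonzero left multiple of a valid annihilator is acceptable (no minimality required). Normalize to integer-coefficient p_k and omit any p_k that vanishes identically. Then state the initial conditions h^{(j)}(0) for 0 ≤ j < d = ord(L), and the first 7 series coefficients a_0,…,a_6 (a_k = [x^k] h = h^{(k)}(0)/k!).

L = 10 - 2·Dx + Dx^2  (order 2).
h: a_k = 0, 36, 36, -36, -48, -6/5, 78/5, …
ICs: h(0) = 0, h′(0) = 36.

f: a_k = 0, 12, 0, -18, 0, 81/10, 0, …
g: a_k = 3, 3, 3/2, 1/2, 1/8, 1/40, 1/240, …
L₀ := L_f ⊗_s L_g (sym. prod.), ord ≤ 2.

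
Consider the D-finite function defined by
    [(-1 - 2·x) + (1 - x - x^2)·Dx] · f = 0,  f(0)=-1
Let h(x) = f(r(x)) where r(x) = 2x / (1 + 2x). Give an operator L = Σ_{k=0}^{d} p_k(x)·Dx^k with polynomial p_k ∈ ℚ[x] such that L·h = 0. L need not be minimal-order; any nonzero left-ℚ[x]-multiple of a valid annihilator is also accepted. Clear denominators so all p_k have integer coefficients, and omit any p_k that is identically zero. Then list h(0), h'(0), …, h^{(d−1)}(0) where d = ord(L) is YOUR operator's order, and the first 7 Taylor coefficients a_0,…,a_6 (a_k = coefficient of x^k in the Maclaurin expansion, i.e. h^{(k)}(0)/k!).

L = (2 + 12·x) + (-1 - 4·x + 8·x^3)·Dx  (order 1).
h: a_k = -1, -2, -4, 0, -16, 32, -128, …
ICs: h(0) = -1.

f: a_k = -1, -1, -2, -3, -5, -8, -13, …
f∘r: x↦r, Dx↦Dx/r' in L_f ⇒ L₀.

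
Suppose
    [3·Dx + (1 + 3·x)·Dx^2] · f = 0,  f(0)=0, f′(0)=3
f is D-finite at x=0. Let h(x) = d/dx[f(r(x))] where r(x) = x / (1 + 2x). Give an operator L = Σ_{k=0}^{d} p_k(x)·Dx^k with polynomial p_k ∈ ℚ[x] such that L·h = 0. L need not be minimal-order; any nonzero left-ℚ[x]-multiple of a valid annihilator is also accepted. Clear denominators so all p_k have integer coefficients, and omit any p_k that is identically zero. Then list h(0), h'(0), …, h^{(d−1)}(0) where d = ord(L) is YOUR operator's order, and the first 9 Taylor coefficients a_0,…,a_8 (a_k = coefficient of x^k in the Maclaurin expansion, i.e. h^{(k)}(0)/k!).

L = (7 + 20·x) + (1 + 7·x + 10·x^2)·Dx  (order 1).
h: a_k = 3, -21, 117, -609, 3093, -15561, 77997, -390369, 1952613, …
ICs: h(0) = 3.

f: a_k = 0, 3, -9/2, 9, -81/4, 243/5, -243/2, 2187/7, -6561/8, …
f∘r: x↦r, Dx↦Dx/r' in L_f ⇒ L₀.
h=h₀': d/dx-closure on L₀ ⇒ L.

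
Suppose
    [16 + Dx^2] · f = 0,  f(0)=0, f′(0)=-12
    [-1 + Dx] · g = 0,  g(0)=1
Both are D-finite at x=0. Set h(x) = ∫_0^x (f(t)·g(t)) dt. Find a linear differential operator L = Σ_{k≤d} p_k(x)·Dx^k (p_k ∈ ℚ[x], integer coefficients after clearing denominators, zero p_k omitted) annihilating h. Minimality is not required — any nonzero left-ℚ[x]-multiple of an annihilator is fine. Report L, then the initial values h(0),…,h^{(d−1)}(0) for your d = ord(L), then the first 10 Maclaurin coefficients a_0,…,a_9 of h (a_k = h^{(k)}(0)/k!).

L = 17·Dx - 2·Dx^2 + Dx^3  (order 3).
h: a_k = 0, 0, -6, -4, 13/2, 6, -101/60, -611/210, -727/3360, 23/36, …
ICs: h(0) = 0, h′(0) = 0, h′′(0) = -12.

f: a_k = 0, -12, 0, 32, 0, -128/5, 0, 1024/105, 0, -2048/945, …
g: a_k = 1, 1, 1/2, 1/6, 1/24, 1/120, 1/720, 1/5040, 1/40320, 1/362880, …
L₀ := L_f ⊗_s L_g (sym. prod.), ord ≤ 2.
Integrate: L := L₀·Dx.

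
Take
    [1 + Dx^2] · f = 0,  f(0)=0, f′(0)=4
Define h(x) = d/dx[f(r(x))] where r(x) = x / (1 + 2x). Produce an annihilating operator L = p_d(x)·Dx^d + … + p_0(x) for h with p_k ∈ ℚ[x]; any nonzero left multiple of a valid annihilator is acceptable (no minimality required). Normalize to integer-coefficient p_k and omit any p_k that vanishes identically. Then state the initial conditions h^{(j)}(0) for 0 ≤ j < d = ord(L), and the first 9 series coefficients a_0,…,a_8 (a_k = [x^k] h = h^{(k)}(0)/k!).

L = (25 + 96·x + 96·x^2) + (12 + 72·x + 144·x^2 + 96·x^3)·Dx + (1 + 8·x + 24·x^2 + 32·x^3 + 16·x^4)·Dx^2  (order 2).
h: a_k = 4, -16, 46, -112, 1441/6, -450, 123479/180, -26396/45, -12104063/10080, …
ICs: h(0) = 4, h′(0) = -16.

f: a_k = 0, 4, 0, -2/3, 0, 1/30, 0, -1/1260, 0, …
Substitute x→r, Dx→(1/r')Dx; clear ⇒ L₀.
h=h₀': d/dx-closure on L₀ ⇒ L.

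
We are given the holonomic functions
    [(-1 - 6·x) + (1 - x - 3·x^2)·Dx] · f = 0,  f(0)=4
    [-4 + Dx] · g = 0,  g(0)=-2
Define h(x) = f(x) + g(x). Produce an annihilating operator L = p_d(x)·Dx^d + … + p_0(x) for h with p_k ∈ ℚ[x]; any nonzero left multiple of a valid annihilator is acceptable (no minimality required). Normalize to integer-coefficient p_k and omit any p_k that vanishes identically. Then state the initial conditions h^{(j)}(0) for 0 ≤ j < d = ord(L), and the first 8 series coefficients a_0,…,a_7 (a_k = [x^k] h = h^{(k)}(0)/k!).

f: a_k = 4, 4, 16, 28, 76, 160, 388, 868, …
g: a_k = -2, -8, -16, -64/3, -64/3, -256/15, -512/45, -2048/315, …
h₀=f+g: left-lcm gives L₀, ord ≤ 2.
L = (-16 + 8·x - 360·x^2 - 288·x^3) + (-8 + 50·x + 134·x^2 - 96·x^3 - 144·x^4)·Dx + (3 - 13·x - 11·x^2 + 42·x^3 + 36·x^4)·Dx^2  (order 2).
h: a_k = 2, -4, 0, 20/3, 164/3, 2144/15, 16948/45, 271372/315, …
ICs: h(0) = 2, h′(0) = -4.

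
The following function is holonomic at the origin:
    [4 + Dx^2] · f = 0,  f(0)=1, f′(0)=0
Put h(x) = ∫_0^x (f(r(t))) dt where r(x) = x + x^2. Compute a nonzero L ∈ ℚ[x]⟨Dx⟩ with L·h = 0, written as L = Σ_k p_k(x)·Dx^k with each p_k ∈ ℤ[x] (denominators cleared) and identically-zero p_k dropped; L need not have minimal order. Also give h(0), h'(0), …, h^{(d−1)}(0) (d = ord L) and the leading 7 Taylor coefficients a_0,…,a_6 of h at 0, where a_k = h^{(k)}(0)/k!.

f: a_k = 1, 0, -2, 0, 2/3, 0, -4/45, …
f∘r: x↦r, Dx↦Dx/r' in L_f ⇒ L₀.
h=∫₀ˣh₀: take L = L₀·Dx.
L = (4 + 24·x + 48·x^2 + 32·x^3)·Dx - 2·Dx^2 + (1 + 2·x)·Dx^3  (order 3).
h: a_k = 0, 1, 0, -2/3, -1, -4/15, 4/9, …
ICs: h(0) = 0, h′(0) = 1, h′′(0) = 0.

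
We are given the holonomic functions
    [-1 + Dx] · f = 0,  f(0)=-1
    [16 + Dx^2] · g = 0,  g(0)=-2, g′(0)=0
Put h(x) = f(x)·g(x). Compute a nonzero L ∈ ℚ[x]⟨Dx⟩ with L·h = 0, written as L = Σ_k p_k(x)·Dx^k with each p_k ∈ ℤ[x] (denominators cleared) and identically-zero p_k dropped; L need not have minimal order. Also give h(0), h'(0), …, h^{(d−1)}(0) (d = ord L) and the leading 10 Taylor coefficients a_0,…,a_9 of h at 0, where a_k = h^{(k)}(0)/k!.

f: a_k = -1, -1, -1/2, -1/6, -1/24, -1/120, -1/720, -1/5040, -1/40320, -1/362880, …
g: a_k = -2, 0, 16, 0, -64/3, 0, 512/45, 0, -1024/315, 0, …
f·g: L₀ = L_f ⊗_s L_g, ord ≤ 1·2.
L = 17 - 2·Dx + Dx^2  (order 2).
h: a_k = 2, 2, -15, -47/3, 161/12, 1121/60, -11/8, -20047/2520, -31679/20160, 277441/181440, …
ICs: h(0) = 2, h′(0) = 2.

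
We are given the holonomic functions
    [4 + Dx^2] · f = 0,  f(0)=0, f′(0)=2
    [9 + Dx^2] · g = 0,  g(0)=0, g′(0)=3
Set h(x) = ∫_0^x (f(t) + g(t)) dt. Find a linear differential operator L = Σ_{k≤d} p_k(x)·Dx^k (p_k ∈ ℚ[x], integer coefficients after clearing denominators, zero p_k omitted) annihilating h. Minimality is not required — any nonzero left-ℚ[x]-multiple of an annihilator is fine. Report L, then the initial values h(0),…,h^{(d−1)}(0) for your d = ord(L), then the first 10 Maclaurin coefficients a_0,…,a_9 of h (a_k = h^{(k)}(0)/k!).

f: a_k = 0, 2, 0, -4/3, 0, 4/15, 0, -8/315, 0, 4/2835, …
g: a_k = 0, 3, 0, -9/2, 0, 81/40, 0, -243/560, 0, 243/4480, …
h₀=f+g: left-lcm gives L₀, ord ≤ 4.
h=∫₀ˣh₀: take L = L₀·Dx.
L = 36·Dx + 13·Dx^3 + Dx^5  (order 5).
h: a_k = 0, 0, 5/2, 0, -35/24, 0, 55/144, 0, -463/8064, 0, …
ICs: h(0) = 0, h′(0) = 0, h′′(0) = 5, h′′′(0) = 0, h′′′′(0) = -35.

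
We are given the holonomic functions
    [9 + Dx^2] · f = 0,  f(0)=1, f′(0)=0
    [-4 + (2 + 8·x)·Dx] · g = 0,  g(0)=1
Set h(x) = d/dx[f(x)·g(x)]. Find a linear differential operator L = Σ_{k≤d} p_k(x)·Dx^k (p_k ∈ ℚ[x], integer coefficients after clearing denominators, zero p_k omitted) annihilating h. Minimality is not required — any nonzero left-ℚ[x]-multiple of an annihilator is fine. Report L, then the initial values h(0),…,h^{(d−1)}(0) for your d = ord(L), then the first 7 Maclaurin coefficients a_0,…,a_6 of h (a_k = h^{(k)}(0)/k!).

f: a_k = 1, 0, -9/2, 0, 27/8, 0, -81/80, …
g: a_k = 1, 2, -2, 4, -10, 28, -84, …
L₀ := L_f ⊗_s L_g (sym. prod.), ord ≤ 2.
h₀' ⇒ L via d/dx closure of L₀.
L = (131 + 1392·x + 4512·x^2 + 6912·x^3 + 6912·x^4) + (4 - 80·x - 576·x^2 - 768·x^3)·Dx + (7 + 80·x + 352·x^2 + 768·x^3 + 768·x^4)·Dx^2  (order 2).
h: a_k = 2, -13, -15, 19/2, 335/4, -11223/40, 41853/40, …
ICs: h(0) = 2, h′(0) = -13.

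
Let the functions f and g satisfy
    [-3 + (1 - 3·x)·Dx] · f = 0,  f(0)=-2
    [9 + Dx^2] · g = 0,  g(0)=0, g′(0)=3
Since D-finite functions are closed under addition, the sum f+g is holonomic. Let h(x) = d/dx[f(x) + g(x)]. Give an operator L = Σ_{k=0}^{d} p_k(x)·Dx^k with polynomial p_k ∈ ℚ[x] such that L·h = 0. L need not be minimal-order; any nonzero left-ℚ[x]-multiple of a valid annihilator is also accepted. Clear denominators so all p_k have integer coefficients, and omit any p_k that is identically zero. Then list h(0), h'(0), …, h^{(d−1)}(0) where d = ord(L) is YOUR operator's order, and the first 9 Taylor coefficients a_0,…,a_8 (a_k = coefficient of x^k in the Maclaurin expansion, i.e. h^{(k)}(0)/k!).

L = (702 - 324·x + 486·x^2) + (-63 + 243·x - 243·x^2 + 243·x^3)·Dx + (78 - 36·x + 54·x^2)·Dx^2 + (-7 + 27·x - 27·x^2 + 27·x^3)·Dx^3  (order 3).
h: a_k = -3, -36, -351/2, -648, -19359/8, -8748, -2449683/80, -104976, -1587234933/4480, …
ICs: h(0) = -3, h′(0) = -36, h′′(0) = -351.

f: a_k = -2, -6, -18, -54, -162, -486, -1458, -4374, -13122, …
g: a_k = 0, 3, 0, -9/2, 0, 81/40, 0, -243/560, 0, …
h₀=f+g: left-lcm gives L₀, ord ≤ 3.
Derive L from L₀ (diff closure).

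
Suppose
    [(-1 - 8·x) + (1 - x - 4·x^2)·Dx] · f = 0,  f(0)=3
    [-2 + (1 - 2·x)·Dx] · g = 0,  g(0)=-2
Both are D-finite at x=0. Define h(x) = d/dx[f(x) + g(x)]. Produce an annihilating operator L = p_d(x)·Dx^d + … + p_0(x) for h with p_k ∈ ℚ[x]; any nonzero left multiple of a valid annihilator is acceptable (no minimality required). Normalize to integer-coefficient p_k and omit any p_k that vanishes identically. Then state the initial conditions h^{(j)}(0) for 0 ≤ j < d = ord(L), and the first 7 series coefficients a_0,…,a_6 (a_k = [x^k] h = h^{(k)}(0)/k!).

L = (12 - 576·x + 1152·x^2 - 3072·x^3 + 1536·x^4) + (15 + 60·x - 288·x^2 + 1152·x^3 - 2880·x^4 + 1536·x^5)·Dx + (-3 + 21·x - 78·x^2 + 128·x^3 + 96·x^4 - 448·x^5 + 256·x^6)·Dx^2  (order 2).
h: a_k = -1, 14, 33, 220, 655, 2490, 7469, …
ICs: h(0) = -1, h′(0) = 14.

f: a_k = 3, 3, 15, 27, 87, 195, 543, …
g: a_k = -2, -4, -8, -16, -32, -64, -128, …
L₀ := lclm(L_f,L_g); ord L₀ ≤ 1+1.
h=h₀': d/dx-closure on L₀ ⇒ L.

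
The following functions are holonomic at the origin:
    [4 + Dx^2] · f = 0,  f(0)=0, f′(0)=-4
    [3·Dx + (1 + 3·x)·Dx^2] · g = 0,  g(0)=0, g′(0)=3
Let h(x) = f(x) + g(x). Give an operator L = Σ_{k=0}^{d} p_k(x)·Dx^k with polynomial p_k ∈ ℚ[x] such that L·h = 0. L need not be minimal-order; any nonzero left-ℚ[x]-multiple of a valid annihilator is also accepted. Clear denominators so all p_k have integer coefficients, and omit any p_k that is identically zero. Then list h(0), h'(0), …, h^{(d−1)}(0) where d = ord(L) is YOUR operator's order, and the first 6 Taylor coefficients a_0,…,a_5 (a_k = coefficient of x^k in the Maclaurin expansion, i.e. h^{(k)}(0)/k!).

L = (348 + 144·x + 216·x^2)·Dx + (44 + 180·x + 216·x^2 + 216·x^3)·Dx^2 + (87 + 36·x + 54·x^2)·Dx^3 + (11 + 45·x + 54·x^2 + 54·x^3)·Dx^4  (order 4).
h: a_k = 0, -1, -9/2, 35/3, -81/4, 721/15, …
ICs: h(0) = 0, h′(0) = -1, h′′(0) = -9, h′′′(0) = 70.

f: a_k = 0, -4, 0, 8/3, 0, -8/15, …
g: a_k = 0, 3, -9/2, 9, -81/4, 243/5, …
L₀ := lclm(L_f,L_g); ord L₀ ≤ 2+2.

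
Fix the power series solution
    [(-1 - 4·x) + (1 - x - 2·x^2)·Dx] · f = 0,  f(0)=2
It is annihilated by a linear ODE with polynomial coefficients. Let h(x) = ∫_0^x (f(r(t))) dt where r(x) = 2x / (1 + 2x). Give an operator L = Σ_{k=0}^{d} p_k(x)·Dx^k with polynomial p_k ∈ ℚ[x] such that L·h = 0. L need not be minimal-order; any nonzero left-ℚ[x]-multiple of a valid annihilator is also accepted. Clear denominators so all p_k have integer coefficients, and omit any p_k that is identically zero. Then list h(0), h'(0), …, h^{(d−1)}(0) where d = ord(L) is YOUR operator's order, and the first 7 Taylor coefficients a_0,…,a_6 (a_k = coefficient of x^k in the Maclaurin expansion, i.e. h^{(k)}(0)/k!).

f: a_k = 2, 2, 6, 10, 22, 42, 86, …
Change of var in L_f (x↦r) gives L₀.
h=∫₀ˣh₀: take L = L₀·Dx.
L = (2 + 20·x)·Dx + (-1 - 4·x + 4·x^2 + 16·x^3)·Dx^2  (order 2).
h: a_k = 0, 2, 2, 16/3, 0, 128/5, -128/3, …
ICs: h(0) = 0, h′(0) = 2.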